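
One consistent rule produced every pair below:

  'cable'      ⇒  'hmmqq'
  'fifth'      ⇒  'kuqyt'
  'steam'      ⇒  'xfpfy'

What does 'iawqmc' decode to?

dollar

A repeating key of period 3 is used — shifts +5, +12, +11 over and over.
Decoding iawqmc: i−5=d, a−12=o, w−11=l, q−5=l, m−12=a, c−11=r.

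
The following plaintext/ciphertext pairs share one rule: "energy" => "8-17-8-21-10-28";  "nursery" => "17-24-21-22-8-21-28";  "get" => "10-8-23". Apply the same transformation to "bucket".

e is letter #5 and maps to 8: an offset of 3. The number is (letter's place in the alphabet, a=1) + 3.
For bucket: b=2→5, u=21→24, c=3→6, k=11→14, e=5→8, t=20→23.

5-24-6-14-8-23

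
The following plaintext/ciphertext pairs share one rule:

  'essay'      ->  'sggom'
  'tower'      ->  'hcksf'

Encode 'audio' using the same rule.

This is a Caesar cipher with shift 14.
On audio: a+14=o, u+14=i, d+14=r, i+14=w, o+14=c.

oirwc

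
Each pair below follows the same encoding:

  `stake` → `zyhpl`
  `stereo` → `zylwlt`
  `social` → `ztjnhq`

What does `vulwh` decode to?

It's a Vigenère-style cipher with numeric key [7,5]: position i shifts by key[i mod 2].
Reversing it on vulwh: v−7=o, u−5=p, l−7=e, w−5=r, h−7=a.

opera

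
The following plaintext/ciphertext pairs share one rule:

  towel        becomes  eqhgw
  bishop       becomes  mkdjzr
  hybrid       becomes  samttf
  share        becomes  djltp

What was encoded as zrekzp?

Shifts by position in towel: pos 0: t→e (+11), pos 1: o→q (+2), pos 2: w→h (+11), pos 3: e→g (+2) — repeating every 2. A repeating key of period 2 is used — shifts +11, +2 over and over.
Undoing it on zrekzp: z−11=o, r−2=p, e−11=t, k−2=i, z−11=o, p−2=n.

option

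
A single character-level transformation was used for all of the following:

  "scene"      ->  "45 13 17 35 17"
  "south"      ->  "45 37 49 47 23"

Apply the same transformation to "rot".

s(#19)→45 and c(#3)→13: differences scale by 2, so n = 2·pos + 7. With a=1..z=26, the number is 2·pos + 7.
For rot: r=18→43, o=15→37, t=20→47.

43 37 47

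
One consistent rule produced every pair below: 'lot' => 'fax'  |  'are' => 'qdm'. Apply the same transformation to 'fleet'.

The output letters match the input read backwards, each shifted +12: lot reversed is tol. The word is reversed, then every letter is shifted forward by 12.
For fleet: reverse → teelf; then shift: t+12=f, e+12=q, e+12=q, l+12=x, f+12=r.

fqqxr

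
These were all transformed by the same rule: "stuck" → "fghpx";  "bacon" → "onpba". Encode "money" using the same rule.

Compare letters: s→f is +13, t→g is +13, u→h is +13 — a constant shift. Each letter is shifted forward by 13 in the alphabet (a Caesar shift of +13).
For money: m+13=z, o+13=b, n+13=a, e+13=r, y+13=l.

zbarl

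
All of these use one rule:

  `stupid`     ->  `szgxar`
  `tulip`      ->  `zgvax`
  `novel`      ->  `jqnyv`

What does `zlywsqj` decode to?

treason

s(18)→s(18) and t(19)→z(25) fit y≡7x+22 (mod 26); the inverse of 7 mod 26 is 15. Treating letters as 0–25, the rule is x ↦ 7x + 22 (mod 26).
Reversing it on zlywsqj: z(25)→15·(25−22)≡19=t; l(11)→15·(11−22)≡17=r; y(24)→15·(24−22)≡4=e; w(22)→15·(22−22)≡0=a; s(18)→15·(18−22)≡18=s; q(16)→15·(16−22)≡14=o; j(9)→15·(9−22)≡13=n (all mod 26).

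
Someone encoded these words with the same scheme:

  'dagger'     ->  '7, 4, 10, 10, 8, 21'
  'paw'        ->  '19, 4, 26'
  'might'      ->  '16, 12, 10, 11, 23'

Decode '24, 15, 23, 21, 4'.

ultra

d is letter #4 and maps to 7: an offset of 3. The number is (letter's place in the alphabet, a=1) + 3.
Undoing it on 24, 15, 23, 21, 4: 24→(24−3)÷1=21=u, 15→(15−3)÷1=12=l, 23→(23−3)÷1=20=t, 21→(21−3)÷1=18=r, 4→(4−3)÷1=1=a.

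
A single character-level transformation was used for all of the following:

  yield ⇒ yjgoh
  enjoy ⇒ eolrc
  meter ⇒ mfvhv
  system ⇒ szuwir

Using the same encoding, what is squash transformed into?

In yield: y→y is +0, i→j is +1, e→g is +2, l→o is +3 — the shift increases by 1 each position. Letter i (0-indexed) is shifted by i+0, so successive shifts are 0, 1, 2, ….
For squash: s+0=s, q+1=r, u+2=w, a+3=d, s+4=w, h+5=m.

srwdwm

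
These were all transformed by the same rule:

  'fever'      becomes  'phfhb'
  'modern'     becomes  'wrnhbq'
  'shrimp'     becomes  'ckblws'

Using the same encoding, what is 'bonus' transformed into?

Shifts by position in fever: pos 0: f→p (+10), pos 1: e→h (+3), pos 2: v→f (+10), pos 3: e→h (+3) — repeating every 2. A repeating key of period 2 is used — shifts +10, +3 over and over.
Applying it to bonus: b+10=l, o+3=r, n+10=x, u+3=x, s+10=c.

lrxxc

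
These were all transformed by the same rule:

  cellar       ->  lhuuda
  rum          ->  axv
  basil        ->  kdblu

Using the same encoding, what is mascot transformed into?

vdblrc

The shift depends on letter class: consonant c→l is +9, but vowel e→h is +3. Vowels shift forward by 3 and consonants shift forward by 9.
Applying it to mascot: m(cons)+9=v, a(vowel)+3=d, s(cons)+9=b, c(cons)+9=l, o(vowel)+3=r, t(cons)+9=c.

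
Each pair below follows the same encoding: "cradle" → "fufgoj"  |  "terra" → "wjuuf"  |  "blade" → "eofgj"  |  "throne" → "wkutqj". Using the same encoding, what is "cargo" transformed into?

The shift depends on letter class: consonant c→f is +3, but vowel a→f is +5. Two shifts are in play — +5 for a/e/i/o/u, +3 for every other letter.
Applying it to cargo: c(cons)+3=f, a(vowel)+5=f, r(cons)+3=u, g(cons)+3=j, o(vowel)+5=t.

ffujt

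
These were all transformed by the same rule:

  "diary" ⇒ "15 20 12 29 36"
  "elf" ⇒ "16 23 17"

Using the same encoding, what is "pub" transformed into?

The number is (letter's place in the alphabet, a=1) + 11.
Applying it to pub: p=16→27, u=21→32, b=2→13.

27 32 13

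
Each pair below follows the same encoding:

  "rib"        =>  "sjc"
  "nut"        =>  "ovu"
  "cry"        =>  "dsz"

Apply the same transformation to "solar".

Compare letters: r→s is +1, i→j is +1, b→c is +1 — a constant shift. Each letter is shifted forward by 1 in the alphabet (a Caesar shift of +1).
Applying it to solar: s+1=t, o+1=p, l+1=m, a+1=b, r+1=s.

tpmbs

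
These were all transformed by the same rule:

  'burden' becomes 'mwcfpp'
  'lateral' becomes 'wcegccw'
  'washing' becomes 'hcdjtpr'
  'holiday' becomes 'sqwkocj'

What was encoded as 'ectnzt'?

tailor

Shifts by position in burden: pos 0: b→m (+11), pos 1: u→w (+2), pos 2: r→c (+11), pos 3: d→f (+2) — repeating every 2. It's a Vigenère-style cipher with numeric key [11,2]: position i shifts by key[i mod 2].
Undoing it on ectnzt: e−11=t, c−2=a, t−11=i, n−2=l, z−11=o, t−2=r.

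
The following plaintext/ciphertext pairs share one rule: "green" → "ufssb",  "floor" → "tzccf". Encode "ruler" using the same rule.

fizsf

Compare letters: g→u is +14, r→f is +14, e→s is +14 — a constant shift. It's a constant shift of +14 (ROT14).
For ruler: r+14=f, u+14=i, l+14=z, e+14=s, r+14=f.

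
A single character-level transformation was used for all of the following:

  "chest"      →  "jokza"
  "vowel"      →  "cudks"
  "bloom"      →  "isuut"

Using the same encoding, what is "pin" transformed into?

The shift depends on letter class: consonant c→j is +7, but vowel e→k is +6. Vowels shift forward by 6 and consonants shift forward by 7.
For pin: p(cons)+7=w, i(vowel)+6=o, n(cons)+7=u.

wou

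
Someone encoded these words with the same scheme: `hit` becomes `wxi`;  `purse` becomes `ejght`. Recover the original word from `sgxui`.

Each letter is shifted forward by 15 in the alphabet (a Caesar shift of +15).
Reversing it on sgxui: s−15=d, g−15=r, x−15=i, u−15=f, i−15=t.

drift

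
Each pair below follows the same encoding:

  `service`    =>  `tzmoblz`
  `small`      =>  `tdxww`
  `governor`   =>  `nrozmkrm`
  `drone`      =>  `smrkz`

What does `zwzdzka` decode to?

s(18)→t(19) and e(4)→z(25) fit y≡7x+23 (mod 26); the inverse of 7 mod 26 is 15. This is an affine cipher: with a=0,…,z=25, each position x becomes (7x+23) mod 26.
Undoing it on zwzdzka: z(25)→15·(25−23)≡4=e; w(22)→15·(22−23)≡11=l; z(25)→15·(25−23)≡4=e; d(3)→15·(3−23)≡12=m; z(25)→15·(25−23)≡4=e; k(10)→15·(10−23)≡13=n; a(0)→15·(0−23)≡19=t (all mod 26).

element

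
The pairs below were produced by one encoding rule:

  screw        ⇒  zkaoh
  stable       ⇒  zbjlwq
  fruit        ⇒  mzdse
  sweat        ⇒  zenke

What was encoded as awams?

torch

In screw: s→z is +7, c→k is +8, r→a is +9, e→o is +10 — the shift increases by 1 each position. Letter i (0-indexed) is shifted by i+7, so successive shifts are 7, 8, 9, ….
Undoing it on awams: a−7=t, w−8=o, a−9=r, m−10=c, s−11=h.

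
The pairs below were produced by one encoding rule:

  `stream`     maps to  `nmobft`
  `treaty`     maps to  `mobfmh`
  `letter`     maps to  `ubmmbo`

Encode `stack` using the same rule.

nmfdv

s(18)→n(13) and t(19)→m(12) fit y≡25x+5 (mod 26); the inverse of 25 mod 26 is 25. Each letter's alphabet position (a=0..z=25) is mapped through 25·x+5 mod 26 — an affine cipher.
Applying it to stack: s(18)→25·18+5≡13=n; t(19)→25·19+5≡12=m; a(0)→25·0+5≡5=f; c(2)→25·2+5≡3=d; k(10)→25·10+5≡21=v (all mod 26).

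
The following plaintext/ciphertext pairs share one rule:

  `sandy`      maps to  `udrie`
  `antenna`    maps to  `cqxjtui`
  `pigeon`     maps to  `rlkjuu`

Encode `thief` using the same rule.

vkmjl

In sandy: s→u is +2, a→d is +3, n→r is +4, d→i is +5 — the shift increases by 1 each position. Each letter shifts forward by (position + 2), i.e. 2, 3, 4, … — the shift grows by one for each successive letter.
For thief: t+2=v, h+3=k, i+4=m, e+5=j, f+6=l.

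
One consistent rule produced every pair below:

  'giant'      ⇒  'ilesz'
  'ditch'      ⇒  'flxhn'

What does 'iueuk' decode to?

grape

The shift increases by 1 at each position, starting from +2: 2, 3, 4, ….
Reversing it on iueuk: i−2=g, u−3=r, e−4=a, u−5=p, k−6=e.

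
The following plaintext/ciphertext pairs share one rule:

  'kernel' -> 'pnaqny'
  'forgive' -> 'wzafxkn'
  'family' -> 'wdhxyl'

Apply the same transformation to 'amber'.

k(10)→p(15) and e(4)→n(13) fit y≡9x+3 (mod 26); the inverse of 9 mod 26 is 3. Treating letters as 0–25, the rule is x ↦ 9x + 3 (mod 26).
On amber: a(0)→9·0+3≡3=d; m(12)→9·12+3≡7=h; b(1)→9·1+3≡12=m; e(4)→9·4+3≡13=n; r(17)→9·17+3≡0=a (all mod 26).

dhmna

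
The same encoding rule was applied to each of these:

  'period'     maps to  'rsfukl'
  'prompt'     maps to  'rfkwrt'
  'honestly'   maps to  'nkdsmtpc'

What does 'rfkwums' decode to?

p(15)→r(17) and e(4)→s(18) fit y≡7x+16 (mod 26); the inverse of 7 mod 26 is 15. Each letter's alphabet position (a=0..z=25) is mapped through 7·x+16 mod 26 — an affine cipher.
Reversing it on rfkwums: r(17)→15·(17−16)≡15=p; f(5)→15·(5−16)≡17=r; k(10)→15·(10−16)≡14=o; w(22)→15·(22−16)≡12=m; u(20)→15·(20−16)≡8=i; m(12)→15·(12−16)≡18=s; s(18)→15·(18−16)≡4=e (all mod 26).

promise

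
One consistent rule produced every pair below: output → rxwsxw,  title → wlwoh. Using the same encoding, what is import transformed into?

lpsruw

This is a Caesar cipher with shift 3.
Applying it to import: i+3=l, m+3=p, p+3=s, o+3=r, r+3=u, t+3=w.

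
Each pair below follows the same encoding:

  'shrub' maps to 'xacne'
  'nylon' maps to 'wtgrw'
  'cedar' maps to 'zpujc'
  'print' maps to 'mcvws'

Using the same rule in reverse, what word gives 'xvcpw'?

Treating letters as 0–25, the rule is x ↦ 21x + 9 (mod 26).
Reversing it on xvcpw: x(23)→5·(23−9)≡18=s; v(21)→5·(21−9)≡8=i; c(2)→5·(2−9)≡17=r; p(15)→5·(15−9)≡4=e; w(22)→5·(22−9)≡13=n (all mod 26).

siren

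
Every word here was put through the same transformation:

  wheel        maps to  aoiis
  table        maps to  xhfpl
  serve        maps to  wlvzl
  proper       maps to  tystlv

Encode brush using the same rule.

The shifts repeat in a cycle of length 3: positions 0,1,… shift by +4, +7, +4, then the pattern repeats.
Applying it to brush: b+4=f, r+7=y, u+4=y, s+4=w, h+7=o.

fyywo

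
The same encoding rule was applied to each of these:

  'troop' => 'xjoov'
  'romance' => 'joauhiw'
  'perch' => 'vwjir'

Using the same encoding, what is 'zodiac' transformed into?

t(19)→x(23) and r(17)→j(9) fit y≡7x+20 (mod 26); the inverse of 7 mod 26 is 15. Treating letters as 0–25, the rule is x ↦ 7x + 20 (mod 26).
On zodiac: z(25)→7·25+20≡13=n; o(14)→7·14+20≡14=o; d(3)→7·3+20≡15=p; i(8)→7·8+20≡24=y; a(0)→7·0+20≡20=u; c(2)→7·2+20≡8=i (all mod 26).

nopyui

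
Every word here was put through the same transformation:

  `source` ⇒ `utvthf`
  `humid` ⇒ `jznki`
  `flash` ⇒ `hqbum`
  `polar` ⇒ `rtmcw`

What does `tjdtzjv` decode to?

Shifts by position in source: pos 0: s→u (+2), pos 1: o→t (+5), pos 2: u→v (+1), pos 3: r→t (+2), pos 4: c→h (+5), pos 5: e→f (+1) — repeating every 3. It's a Vigenère-style cipher with numeric key [2,5,1]: position i shifts by key[i mod 3].
Decoding tjdtzjv: t−2=r, j−5=e, d−1=c, t−2=r, z−5=u, j−1=i, v−2=t.

recruit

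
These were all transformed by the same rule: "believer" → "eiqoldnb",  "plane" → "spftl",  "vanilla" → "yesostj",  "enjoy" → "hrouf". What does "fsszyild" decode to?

Letter i (0-indexed) is shifted by i+3, so successive shifts are 3, 4, 5, ….
Reversing it on fsszyild: f−3=c, s−4=o, s−5=n, z−6=t, y−7=r, i−8=a, l−9=c, d−10=t.

contract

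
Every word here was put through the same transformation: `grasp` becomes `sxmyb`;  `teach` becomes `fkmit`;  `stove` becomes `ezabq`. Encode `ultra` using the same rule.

grfxm

Shifts by position in grasp: pos 0: g→s (+12), pos 1: r→x (+6), pos 2: a→m (+12), pos 3: s→y (+6) — repeating every 2. The shifts repeat in a cycle of length 2: positions 0,1,… shift by +12, +6, then the pattern repeats.
On ultra: u+12=g, l+6=r, t+12=f, r+6=x, a+12=m.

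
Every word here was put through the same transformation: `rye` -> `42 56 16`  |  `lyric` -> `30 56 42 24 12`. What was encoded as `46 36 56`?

r(#18)→42 and y(#25)→56: differences scale by 2, so n = 2·pos + 6. Each letter becomes 2×(its alphabet position, a=1..z=26) + 6.
Undoing it on 46 36 56: 46→(46−6)÷2=20=t, 36→(36−6)÷2=15=o, 56→(56−6)÷2=25=y.

toy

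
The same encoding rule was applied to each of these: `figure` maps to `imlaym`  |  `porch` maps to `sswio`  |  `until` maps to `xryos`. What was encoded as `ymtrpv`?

violin

In figure: f→i is +3, i→m is +4, g→l is +5, u→a is +6 — the shift increases by 1 each position. Each letter shifts forward by (position + 3), i.e. 3, 4, 5, … — the shift grows by one for each successive letter.
Reversing it on ymtrpv: y−3=v, m−4=i, t−5=o, r−6=l, p−7=i, v−8=n.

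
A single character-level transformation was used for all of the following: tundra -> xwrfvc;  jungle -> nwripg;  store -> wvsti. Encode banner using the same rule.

fcrpit

Shifts by position in tundra: pos 0: t→x (+4), pos 1: u→w (+2), pos 2: n→r (+4), pos 3: d→f (+2) — repeating every 2. A repeating key of period 2 is used — shifts +4, +2 over and over.
Applying it to banner: b+4=f, a+2=c, n+4=r, n+2=p, e+4=i, r+2=t.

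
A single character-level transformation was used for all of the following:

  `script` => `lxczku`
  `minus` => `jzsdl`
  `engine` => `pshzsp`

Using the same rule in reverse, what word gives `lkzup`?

s(18)→l(11) and c(2)→x(23) fit y≡9x+5 (mod 26); the inverse of 9 mod 26 is 3. Treating letters as 0–25, the rule is x ↦ 9x + 5 (mod 26).
Undoing it on lkzup: l(11)→3·(11−5)≡18=s; k(10)→3·(10−5)≡15=p; z(25)→3·(25−5)≡8=i; u(20)→3·(20−5)≡19=t; p(15)→3·(15−5)≡4=e (all mod 26).

spite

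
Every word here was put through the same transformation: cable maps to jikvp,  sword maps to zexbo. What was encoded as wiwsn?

In cable: c→j is +7, a→i is +8, b→k is +9, l→v is +10 — the shift increases by 1 each position. Letter i (0-indexed) is shifted by i+7, so successive shifts are 7, 8, 9, ….
Reversing it on wiwsn: w−7=p, i−8=a, w−9=n, s−10=i, n−11=c.

panic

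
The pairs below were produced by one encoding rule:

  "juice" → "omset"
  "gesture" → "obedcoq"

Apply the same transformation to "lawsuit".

The output letters match the input read backwards, each shifted +10: juice reversed is eciuj. Two steps: reverse the string, then apply a Caesar shift of +10.
For lawsuit: reverse → tiuswal; then shift: t+10=d, i+10=s, u+10=e, s+10=c, w+10=g, a+10=k, l+10=v.

dsecgkv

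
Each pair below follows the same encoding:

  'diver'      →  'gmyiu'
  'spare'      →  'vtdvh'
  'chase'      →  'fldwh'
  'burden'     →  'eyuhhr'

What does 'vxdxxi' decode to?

statue

A repeating key of period 2 is used — shifts +3, +4 over and over.
Reversing it on vxdxxi: v−3=s, x−4=t, d−3=a, x−4=t, x−3=u, i−4=e.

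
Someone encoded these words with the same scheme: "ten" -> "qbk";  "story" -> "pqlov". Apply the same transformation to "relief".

obifbc

Compare letters: t→q is +23, e→b is +23, n→k is +23 — a constant shift. Every letter moves 23 places later in the alphabet, wrapping around z→a.
On relief: r+23=o, e+23=b, l+23=i, i+23=f, e+23=b, f+23=c.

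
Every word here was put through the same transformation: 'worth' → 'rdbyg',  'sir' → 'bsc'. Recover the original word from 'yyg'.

The output letters match the input read backwards, each shifted +10: worth reversed is htrow. Two steps: reverse the string, then apply a Caesar shift of +10.
Reversing it on yyg: shift back: y−10=o, y−10=o, g−10=w → oow; then reverse → woo.

woo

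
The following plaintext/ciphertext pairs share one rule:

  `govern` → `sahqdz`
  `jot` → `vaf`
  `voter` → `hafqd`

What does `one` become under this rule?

Compare letters: g→s is +12, o→a is +12, v→h is +12 — a constant shift. Each letter is shifted forward by 12 in the alphabet (a Caesar shift of +12).
For one: o+12=a, n+12=z, e+12=q.

azq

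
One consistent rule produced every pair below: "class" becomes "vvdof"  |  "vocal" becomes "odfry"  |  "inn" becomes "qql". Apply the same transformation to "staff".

The output letters match the input read backwards, each shifted +3: class reversed is ssalc. Two steps: reverse the string, then apply a Caesar shift of +3.
Applying it to staff: reverse → ffats; then shift: f+3=i, f+3=i, a+3=d, t+3=w, s+3=v.

iidwv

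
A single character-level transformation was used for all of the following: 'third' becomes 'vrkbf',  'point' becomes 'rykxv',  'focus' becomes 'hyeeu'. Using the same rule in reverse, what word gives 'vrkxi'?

thing

Shifts by position in third: pos 0: t→v (+2), pos 1: h→r (+10), pos 2: i→k (+2), pos 3: r→b (+10) — repeating every 2. The shifts repeat in a cycle of length 2: positions 0,1,… shift by +2, +10, then the pattern repeats.
Reversing it on vrkxi: v−2=t, r−10=h, k−2=i, x−10=n, i−2=g.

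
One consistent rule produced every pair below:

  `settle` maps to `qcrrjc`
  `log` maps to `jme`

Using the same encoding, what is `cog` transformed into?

Compare letters: s→q is +24, e→c is +24, t→r is +24 — a constant shift. Each letter is shifted forward by 24 in the alphabet (a Caesar shift of +24).
For cog: c+24=a, o+24=m, g+24=e.

ame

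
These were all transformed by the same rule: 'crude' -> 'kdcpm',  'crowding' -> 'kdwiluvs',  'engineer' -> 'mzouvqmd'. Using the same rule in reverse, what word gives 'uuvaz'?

Shifts by position in crude: pos 0: c→k (+8), pos 1: r→d (+12), pos 2: u→c (+8), pos 3: d→p (+12) — repeating every 2. A repeating key of period 2 is used — shifts +8, +12 over and over.
Reversing it on uuvaz: u−8=m, u−12=i, v−8=n, a−12=o, z−8=r.

minor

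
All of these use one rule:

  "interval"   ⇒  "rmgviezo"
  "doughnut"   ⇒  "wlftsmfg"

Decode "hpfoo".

Each pair mirrors across the alphabet (i↔r, n↔m, t↔g): positions sum to 25. This is the alphabet-reversal cipher (Atbash): a becomes z, b becomes y, etc.
Undoing it on hpfoo: h↔s, p↔k, f↔u, o↔l, o↔l.

skull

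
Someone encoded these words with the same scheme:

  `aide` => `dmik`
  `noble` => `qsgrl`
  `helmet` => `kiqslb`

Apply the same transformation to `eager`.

helky

In aide: a→d is +3, i→m is +4, d→i is +5, e→k is +6 — the shift increases by 1 each position. Each letter shifts forward by (position + 3), i.e. 3, 4, 5, … — the shift grows by one for each successive letter.
Applying it to eager: e+3=h, a+4=e, g+5=l, e+6=k, r+7=y.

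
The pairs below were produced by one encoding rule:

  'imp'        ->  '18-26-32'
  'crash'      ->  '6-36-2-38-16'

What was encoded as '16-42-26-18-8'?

humid

i(#9)→18 and m(#13)→26: differences scale by 2, so n = 2·pos + 0. With a=1..z=26, the number is 2·pos.
Undoing it on 16-42-26-18-8: 16→(16−0)÷2=8=h, 42→(42−0)÷2=21=u, 26→(26−0)÷2=13=m, 18→(18−0)÷2=9=i, 8→(8−0)÷2=4=d.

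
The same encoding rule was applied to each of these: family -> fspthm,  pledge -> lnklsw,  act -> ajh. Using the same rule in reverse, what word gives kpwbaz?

stupid

The word is reversed, then every letter is shifted forward by 7.
Decoding kpwbaz: shift back: k−7=d, p−7=i, w−7=p, b−7=u, a−7=t, z−7=s → diputs; then reverse → stupid.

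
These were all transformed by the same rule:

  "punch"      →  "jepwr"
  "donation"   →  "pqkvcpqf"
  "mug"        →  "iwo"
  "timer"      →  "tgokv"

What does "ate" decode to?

Read the word backwards and shift each letter +2.
Decoding ate: shift back: a−2=y, t−2=r, e−2=c → yrc; then reverse → cry.

cry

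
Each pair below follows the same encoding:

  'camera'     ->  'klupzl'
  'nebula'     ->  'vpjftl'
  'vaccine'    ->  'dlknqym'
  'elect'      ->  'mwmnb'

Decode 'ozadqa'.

Shifts by position in camera: pos 0: c→k (+8), pos 1: a→l (+11), pos 2: m→u (+8), pos 3: e→p (+11) — repeating every 2. It's a Vigenère-style cipher with numeric key [8,11]: position i shifts by key[i mod 2].
Reversing it on ozadqa: o−8=g, z−11=o, a−8=s, d−11=s, q−8=i, a−11=p.

gossip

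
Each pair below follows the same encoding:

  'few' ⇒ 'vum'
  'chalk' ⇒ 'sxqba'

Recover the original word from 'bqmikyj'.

Compare letters: f→v is +16, e→u is +16, w→m is +16 — a constant shift. This is a Caesar cipher with shift 16.
Reversing it on bqmikyj: b−16=l, q−16=a, m−16=w, i−16=s, k−16=u, y−16=i, j−16=t.

lawsuit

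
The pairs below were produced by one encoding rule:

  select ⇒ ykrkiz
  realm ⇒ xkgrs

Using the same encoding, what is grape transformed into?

mxgvk

Compare letters: s→y is +6, e→k is +6, l→r is +6 — a constant shift. This is a Caesar cipher with shift 6.
Applying it to grape: g+6=m, r+6=x, a+6=g, p+6=v, e+6=k.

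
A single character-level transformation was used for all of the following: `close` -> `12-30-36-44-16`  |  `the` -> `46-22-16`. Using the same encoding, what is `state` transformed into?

44-46-8-46-16

c(#3)→12 and l(#12)→30: differences scale by 2, so n = 2·pos + 6. Each letter becomes 2×(its alphabet position, a=1..z=26) + 6.
On state: s=19→44, t=20→46, a=1→8, t=20→46, e=5→16.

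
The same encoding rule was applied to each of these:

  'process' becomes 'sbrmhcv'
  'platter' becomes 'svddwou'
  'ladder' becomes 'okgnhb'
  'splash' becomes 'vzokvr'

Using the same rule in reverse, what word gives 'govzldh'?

Shifts by position in process: pos 0: p→s (+3), pos 1: r→b (+10), pos 2: o→r (+3), pos 3: c→m (+10) — repeating every 2. It's a Vigenère-style cipher with numeric key [3,10]: position i shifts by key[i mod 2].
Decoding govzldh: g−3=d, o−10=e, v−3=s, z−10=p, l−3=i, d−10=t, h−3=e.

despite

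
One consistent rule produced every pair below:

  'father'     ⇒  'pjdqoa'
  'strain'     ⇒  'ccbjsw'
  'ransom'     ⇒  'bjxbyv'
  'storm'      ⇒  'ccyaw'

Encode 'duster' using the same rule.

A repeating key of period 2 is used — shifts +10, +9 over and over.
Applying it to duster: d+10=n, u+9=d, s+10=c, t+9=c, e+10=o, r+9=a.

ndccoa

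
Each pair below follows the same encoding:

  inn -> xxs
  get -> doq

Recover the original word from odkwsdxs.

Read the word backwards and shift each letter +10.
Reversing it on odkwsdxs: shift back: o−10=e, d−10=t, k−10=a, w−10=m, s−10=i, d−10=t, x−10=n, s−10=i → etamitni; then reverse → intimate.

intimate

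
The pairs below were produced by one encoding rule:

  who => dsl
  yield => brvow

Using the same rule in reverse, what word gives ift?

Each pair mirrors across the alphabet (w↔d, h↔s, o↔l): positions sum to 25. Each letter is replaced by its mirror in the alphabet: a↔z, b↔y, c↔x, and so on (the Atbash cipher).
Decoding ift: i↔r, f↔u, t↔g.

rug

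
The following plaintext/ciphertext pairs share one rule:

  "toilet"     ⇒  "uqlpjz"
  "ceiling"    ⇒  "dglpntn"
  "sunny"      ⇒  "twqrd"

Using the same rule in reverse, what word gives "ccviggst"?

baseball

Each letter shifts forward by (position + 1), i.e. 1, 2, 3, … — the shift grows by one for each successive letter.
Decoding ccviggst: c−1=b, c−2=a, v−3=s, i−4=e, g−5=b, g−6=a, s−7=l, t−8=l.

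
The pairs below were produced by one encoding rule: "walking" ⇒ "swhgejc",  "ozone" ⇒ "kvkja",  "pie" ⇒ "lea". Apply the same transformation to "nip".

jel

Compare letters: w→s is +22, a→w is +22, l→h is +22 — a constant shift. This is a Caesar cipher with shift 22.
Applying it to nip: n+22=j, i+22=e, p+22=l.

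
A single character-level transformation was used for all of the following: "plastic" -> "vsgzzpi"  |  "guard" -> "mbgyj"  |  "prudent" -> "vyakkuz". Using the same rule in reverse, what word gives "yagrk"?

stake

Shifts by position in plastic: pos 0: p→v (+6), pos 1: l→s (+7), pos 2: a→g (+6), pos 3: s→z (+7) — repeating every 2. The shifts repeat in a cycle of length 2: positions 0,1,… shift by +6, +7, then the pattern repeats.
Decoding yagrk: y−6=s, a−7=t, g−6=a, r−7=k, k−6=e.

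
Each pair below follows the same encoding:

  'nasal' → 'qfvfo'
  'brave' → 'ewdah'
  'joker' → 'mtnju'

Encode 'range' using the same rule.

ufqlh

Shifts by position in nasal: pos 0: n→q (+3), pos 1: a→f (+5), pos 2: s→v (+3), pos 3: a→f (+5) — repeating every 2. A repeating key of period 2 is used — shifts +3, +5 over and over.
Applying it to range: r+3=u, a+5=f, n+3=q, g+5=l, e+3=h.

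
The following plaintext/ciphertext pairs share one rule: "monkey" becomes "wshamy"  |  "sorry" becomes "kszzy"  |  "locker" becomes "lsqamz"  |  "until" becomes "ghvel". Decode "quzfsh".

m(12)→w(22) and o(14)→s(18) fit y≡11x+20 (mod 26); the inverse of 11 mod 26 is 19. Treating letters as 0–25, the rule is x ↦ 11x + 20 (mod 26).
Reversing it on quzfsh: q(16)→19·(16−20)≡2=c; u(20)→19·(20−20)≡0=a; z(25)→19·(25−20)≡17=r; f(5)→19·(5−20)≡1=b; s(18)→19·(18−20)≡14=o; h(7)→19·(7−20)≡13=n (all mod 26).

carbon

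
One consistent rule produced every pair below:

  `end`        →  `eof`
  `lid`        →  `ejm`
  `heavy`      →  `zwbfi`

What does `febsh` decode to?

The output letters match the input read backwards, each shifted +1: end reversed is dne. The word is reversed, then every letter is shifted forward by 1.
Decoding febsh: shift back: f−1=e, e−1=d, b−1=a, s−1=r, h−1=g → edarg; then reverse → grade.

grade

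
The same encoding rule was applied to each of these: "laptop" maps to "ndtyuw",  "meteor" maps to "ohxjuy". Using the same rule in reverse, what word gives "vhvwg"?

terra

In laptop: l→n is +2, a→d is +3, p→t is +4, t→y is +5 — the shift increases by 1 each position. Letter i (0-indexed) is shifted by i+2, so successive shifts are 2, 3, 4, ….
Undoing it on vhvwg: v−2=t, h−3=e, v−4=r, w−5=r, g−6=a.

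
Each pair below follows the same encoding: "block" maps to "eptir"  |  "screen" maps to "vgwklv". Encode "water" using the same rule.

The shift increases by 1 at each position, starting from +3: 3, 4, 5, ….
For water: w+3=z, a+4=e, t+5=y, e+6=k, r+7=y.

zeyky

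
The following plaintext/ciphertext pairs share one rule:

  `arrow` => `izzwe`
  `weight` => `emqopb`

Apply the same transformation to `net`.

vmb

Compare letters: a→i is +8, r→z is +8, r→z is +8 — a constant shift. This is a Caesar cipher with shift 8.
Applying it to net: n+8=v, e+8=m, t+8=b.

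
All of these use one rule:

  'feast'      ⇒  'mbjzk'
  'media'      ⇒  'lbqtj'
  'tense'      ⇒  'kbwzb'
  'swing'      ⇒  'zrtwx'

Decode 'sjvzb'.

pause

f(5)→m(12) and e(4)→b(1) fit y≡11x+9 (mod 26); the inverse of 11 mod 26 is 19. Treating letters as 0–25, the rule is x ↦ 11x + 9 (mod 26).
Reversing it on sjvzb: s(18)→19·(18−9)≡15=p; j(9)→19·(9−9)≡0=a; v(21)→19·(21−9)≡20=u; z(25)→19·(25−9)≡18=s; b(1)→19·(1−9)≡4=e (all mod 26).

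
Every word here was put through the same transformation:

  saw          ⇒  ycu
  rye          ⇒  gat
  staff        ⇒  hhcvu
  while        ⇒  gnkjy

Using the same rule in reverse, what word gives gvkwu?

suite

Two steps: reverse the string, then apply a Caesar shift of +2.
Undoing it on gvkwu: shift back: g−2=e, v−2=t, k−2=i, w−2=u, u−2=s → etius; then reverse → suite.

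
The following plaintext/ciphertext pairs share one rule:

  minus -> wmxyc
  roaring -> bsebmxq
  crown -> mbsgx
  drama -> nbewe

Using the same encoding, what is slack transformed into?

The shift depends on letter class: consonant m→w is +10, but vowel i→m is +4. Two shifts are in play — +4 for a/e/i/o/u, +10 for every other letter.
For slack: s(cons)+10=c, l(cons)+10=v, a(vowel)+4=e, c(cons)+10=m, k(cons)+10=u.

cvemu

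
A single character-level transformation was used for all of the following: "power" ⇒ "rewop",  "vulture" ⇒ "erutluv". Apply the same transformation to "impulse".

eslupmi

The output letters match the input read backwards: power reversed is rewop. It's just the letters in reverse order.
Applying it to impulse: reverse → eslupmi.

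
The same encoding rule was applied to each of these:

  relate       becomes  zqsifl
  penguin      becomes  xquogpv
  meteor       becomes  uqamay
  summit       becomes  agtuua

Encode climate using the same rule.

kxpumam

A repeating key of period 3 is used — shifts +8, +12, +7 over and over.
Applying it to climate: c+8=k, l+12=x, i+7=p, m+8=u, a+12=m, t+7=a, e+8=m.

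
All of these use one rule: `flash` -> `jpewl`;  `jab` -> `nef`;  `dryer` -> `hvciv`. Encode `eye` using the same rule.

Compare letters: f→j is +4, l→p is +4, a→e is +4 — a constant shift. This is a Caesar cipher with shift 4.
On eye: e+4=i, y+4=c, e+4=i.

ici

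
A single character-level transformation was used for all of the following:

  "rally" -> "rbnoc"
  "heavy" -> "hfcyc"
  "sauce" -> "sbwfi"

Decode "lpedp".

local

Each letter shifts forward by its position index (0, 1, 2, …) — the shift grows by one for each successive letter.
Decoding lpedp: l−0=l, p−1=o, e−2=c, d−3=a, p−4=l.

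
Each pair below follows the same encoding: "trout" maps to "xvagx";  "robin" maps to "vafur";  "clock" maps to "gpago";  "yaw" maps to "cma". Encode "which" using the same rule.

Vowels shift forward by 12 and consonants shift forward by 4.
On which: w(cons)+4=a, h(cons)+4=l, i(vowel)+12=u, c(cons)+4=g, h(cons)+4=l.

alugl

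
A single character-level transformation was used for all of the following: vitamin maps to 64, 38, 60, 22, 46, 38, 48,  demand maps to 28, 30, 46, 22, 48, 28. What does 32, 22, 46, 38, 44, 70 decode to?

family

v(#22)→64 and i(#9)→38: differences scale by 2, so n = 2·pos + 20. Each letter becomes 2×(its alphabet position, a=1..z=26) + 20.
Undoing it on 32, 22, 46, 38, 44, 70: 32→(32−20)÷2=6=f, 22→(22−20)÷2=1=a, 46→(46−20)÷2=13=m, 38→(38−20)÷2=9=i, 44→(44−20)÷2=12=l, 70→(70−20)÷2=25=y.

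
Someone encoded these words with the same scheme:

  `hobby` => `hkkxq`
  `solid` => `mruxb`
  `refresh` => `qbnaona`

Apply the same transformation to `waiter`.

The output letters match the input read backwards, each shifted +9: hobby reversed is ybboh. The word is reversed, then every letter is shifted forward by 9.
For waiter: reverse → retiaw; then shift: r+9=a, e+9=n, t+9=c, i+9=r, a+9=j, w+9=f.

ancrjf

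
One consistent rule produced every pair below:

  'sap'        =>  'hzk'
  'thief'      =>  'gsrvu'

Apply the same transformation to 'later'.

Each pair mirrors across the alphabet (s↔h, a↔z, p↔k): positions sum to 25. Letters are reflected about the middle of the alphabet (position → 25−position): Atbash.
For later: l↔o, a↔z, t↔g, e↔v, r↔i.

ozgvi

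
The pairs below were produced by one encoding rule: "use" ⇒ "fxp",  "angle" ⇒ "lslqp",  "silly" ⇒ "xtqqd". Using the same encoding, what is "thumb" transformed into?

ymfrg

Two shifts are in play — +11 for a/e/i/o/u, +5 for every other letter.
Applying it to thumb: t(cons)+5=y, h(cons)+5=m, u(vowel)+11=f, m(cons)+5=r, b(cons)+5=g.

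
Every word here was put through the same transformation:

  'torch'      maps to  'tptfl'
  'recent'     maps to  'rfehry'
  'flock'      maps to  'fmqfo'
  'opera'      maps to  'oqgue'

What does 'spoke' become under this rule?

sqqni

In torch: t→t is +0, o→p is +1, r→t is +2, c→f is +3 — the shift increases by 1 each position. Letter i (0-indexed) is shifted by i+0, so successive shifts are 0, 1, 2, ….
Applying it to spoke: s+0=s, p+1=q, o+2=q, k+3=n, e+4=i.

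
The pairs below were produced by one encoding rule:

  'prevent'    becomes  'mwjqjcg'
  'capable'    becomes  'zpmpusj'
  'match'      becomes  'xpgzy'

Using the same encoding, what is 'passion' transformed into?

mpbbdhc

p(15)→m(12) and r(17)→w(22) fit y≡5x+15 (mod 26); the inverse of 5 mod 26 is 21. This is an affine cipher: with a=0,…,z=25, each position x becomes (5x+15) mod 26.
On passion: p(15)→5·15+15≡12=m; a(0)→5·0+15≡15=p; s(18)→5·18+15≡1=b; s(18)→5·18+15≡1=b; i(8)→5·8+15≡3=d; o(14)→5·14+15≡7=h; n(13)→5·13+15≡2=c (all mod 26).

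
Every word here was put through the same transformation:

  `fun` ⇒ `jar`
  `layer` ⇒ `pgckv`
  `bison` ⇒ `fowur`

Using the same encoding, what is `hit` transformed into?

lox

The shift depends on letter class: consonant f→j is +4, but vowel u→a is +6. Two shifts are in play — +6 for a/e/i/o/u, +4 for every other letter.
For hit: h(cons)+4=l, i(vowel)+6=o, t(cons)+4=x.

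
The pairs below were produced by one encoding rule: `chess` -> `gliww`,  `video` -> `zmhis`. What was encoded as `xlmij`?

thief

Compare letters: c→g is +4, h→l is +4, e→i is +4 — a constant shift. Each letter is shifted forward by 4 in the alphabet (a Caesar shift of +4).
Decoding xlmij: x−4=t, l−4=h, m−4=i, i−4=e, j−4=f.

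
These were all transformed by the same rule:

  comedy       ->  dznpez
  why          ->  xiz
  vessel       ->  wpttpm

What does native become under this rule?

The shift depends on letter class: consonant c→d is +1, but vowel o→z is +11. The rule splits by letter class: vowels +11, consonants +1.
Applying it to native: n(cons)+1=o, a(vowel)+11=l, t(cons)+1=u, i(vowel)+11=t, v(cons)+1=w, e(vowel)+11=p.

olutwp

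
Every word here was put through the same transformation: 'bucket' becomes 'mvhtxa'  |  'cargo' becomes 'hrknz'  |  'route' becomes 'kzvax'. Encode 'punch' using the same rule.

b(1)→m(12) and u(20)→v(21) fit y≡21x+17 (mod 26); the inverse of 21 mod 26 is 5. Treating letters as 0–25, the rule is x ↦ 21x + 17 (mod 26).
On punch: p(15)→21·15+17≡20=u; u(20)→21·20+17≡21=v; n(13)→21·13+17≡4=e; c(2)→21·2+17≡7=h; h(7)→21·7+17≡8=i (all mod 26).

uvehi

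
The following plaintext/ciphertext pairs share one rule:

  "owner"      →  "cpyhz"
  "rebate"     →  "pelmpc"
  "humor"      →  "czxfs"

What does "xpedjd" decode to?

system

Two steps: reverse the string, then apply a Caesar shift of +11.
Undoing it on xpedjd: shift back: x−11=m, p−11=e, e−11=t, d−11=s, j−11=y, d−11=s → metsys; then reverse → system.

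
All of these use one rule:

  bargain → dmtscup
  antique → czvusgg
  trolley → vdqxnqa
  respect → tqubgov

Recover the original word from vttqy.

threw

Shifts by position in bargain: pos 0: b→d (+2), pos 1: a→m (+12), pos 2: r→t (+2), pos 3: g→s (+12) — repeating every 2. The shifts repeat in a cycle of length 2: positions 0,1,… shift by +2, +12, then the pattern repeats.
Undoing it on vttqy: v−2=t, t−12=h, t−2=r, q−12=e, y−2=w.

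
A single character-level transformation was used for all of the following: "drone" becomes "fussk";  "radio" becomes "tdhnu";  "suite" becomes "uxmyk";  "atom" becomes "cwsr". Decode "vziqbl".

In drone: d→f is +2, r→u is +3, o→s is +4, n→s is +5 — the shift increases by 1 each position. Letter i (0-indexed) is shifted by i+2, so successive shifts are 2, 3, 4, ….
Undoing it on vziqbl: v−2=t, z−3=w, i−4=e, q−5=l, b−6=v, l−7=e.

twelve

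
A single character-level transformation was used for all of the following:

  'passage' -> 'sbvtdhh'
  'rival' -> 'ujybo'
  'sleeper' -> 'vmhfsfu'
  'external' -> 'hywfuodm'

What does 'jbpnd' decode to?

It's a Vigenère-style cipher with numeric key [3,1]: position i shifts by key[i mod 2].
Undoing it on jbpnd: j−3=g, b−1=a, p−3=m, n−1=m, d−3=a.

gamma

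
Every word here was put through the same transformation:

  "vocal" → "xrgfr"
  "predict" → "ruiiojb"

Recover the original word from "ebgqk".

Letter i (0-indexed) is shifted by i+2, so successive shifts are 2, 3, 4, ….
Reversing it on ebgqk: e−2=c, b−3=y, g−4=c, q−5=l, k−6=e.

cycle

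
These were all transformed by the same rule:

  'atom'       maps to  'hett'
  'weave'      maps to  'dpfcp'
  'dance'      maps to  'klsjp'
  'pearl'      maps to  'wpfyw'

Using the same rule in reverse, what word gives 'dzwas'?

It's a Vigenère-style cipher with numeric key [7,11,5]: position i shifts by key[i mod 3].
Undoing it on dzwas: d−7=w, z−11=o, w−5=r, a−7=t, s−11=h.

worth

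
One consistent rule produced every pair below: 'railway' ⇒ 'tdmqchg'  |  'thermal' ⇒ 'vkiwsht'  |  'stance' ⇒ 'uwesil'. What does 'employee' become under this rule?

gptqufmn

In railway: r→t is +2, a→d is +3, i→m is +4, l→q is +5 — the shift increases by 1 each position. Letter i (0-indexed) is shifted by i+2, so successive shifts are 2, 3, 4, ….
For employee: e+2=g, m+3=p, p+4=t, l+5=q, o+6=u, y+7=f, e+8=m, e+9=n.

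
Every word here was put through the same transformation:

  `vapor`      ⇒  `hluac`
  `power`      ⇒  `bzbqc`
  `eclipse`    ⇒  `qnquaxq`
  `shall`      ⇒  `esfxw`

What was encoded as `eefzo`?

stand

Shifts by position in vapor: pos 0: v→h (+12), pos 1: a→l (+11), pos 2: p→u (+5), pos 3: o→a (+12), pos 4: r→c (+11) — repeating every 3. It's a Vigenère-style cipher with numeric key [12,11,5]: position i shifts by key[i mod 3].
Decoding eefzo: e−12=s, e−11=t, f−5=a, z−12=n, o−11=d.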